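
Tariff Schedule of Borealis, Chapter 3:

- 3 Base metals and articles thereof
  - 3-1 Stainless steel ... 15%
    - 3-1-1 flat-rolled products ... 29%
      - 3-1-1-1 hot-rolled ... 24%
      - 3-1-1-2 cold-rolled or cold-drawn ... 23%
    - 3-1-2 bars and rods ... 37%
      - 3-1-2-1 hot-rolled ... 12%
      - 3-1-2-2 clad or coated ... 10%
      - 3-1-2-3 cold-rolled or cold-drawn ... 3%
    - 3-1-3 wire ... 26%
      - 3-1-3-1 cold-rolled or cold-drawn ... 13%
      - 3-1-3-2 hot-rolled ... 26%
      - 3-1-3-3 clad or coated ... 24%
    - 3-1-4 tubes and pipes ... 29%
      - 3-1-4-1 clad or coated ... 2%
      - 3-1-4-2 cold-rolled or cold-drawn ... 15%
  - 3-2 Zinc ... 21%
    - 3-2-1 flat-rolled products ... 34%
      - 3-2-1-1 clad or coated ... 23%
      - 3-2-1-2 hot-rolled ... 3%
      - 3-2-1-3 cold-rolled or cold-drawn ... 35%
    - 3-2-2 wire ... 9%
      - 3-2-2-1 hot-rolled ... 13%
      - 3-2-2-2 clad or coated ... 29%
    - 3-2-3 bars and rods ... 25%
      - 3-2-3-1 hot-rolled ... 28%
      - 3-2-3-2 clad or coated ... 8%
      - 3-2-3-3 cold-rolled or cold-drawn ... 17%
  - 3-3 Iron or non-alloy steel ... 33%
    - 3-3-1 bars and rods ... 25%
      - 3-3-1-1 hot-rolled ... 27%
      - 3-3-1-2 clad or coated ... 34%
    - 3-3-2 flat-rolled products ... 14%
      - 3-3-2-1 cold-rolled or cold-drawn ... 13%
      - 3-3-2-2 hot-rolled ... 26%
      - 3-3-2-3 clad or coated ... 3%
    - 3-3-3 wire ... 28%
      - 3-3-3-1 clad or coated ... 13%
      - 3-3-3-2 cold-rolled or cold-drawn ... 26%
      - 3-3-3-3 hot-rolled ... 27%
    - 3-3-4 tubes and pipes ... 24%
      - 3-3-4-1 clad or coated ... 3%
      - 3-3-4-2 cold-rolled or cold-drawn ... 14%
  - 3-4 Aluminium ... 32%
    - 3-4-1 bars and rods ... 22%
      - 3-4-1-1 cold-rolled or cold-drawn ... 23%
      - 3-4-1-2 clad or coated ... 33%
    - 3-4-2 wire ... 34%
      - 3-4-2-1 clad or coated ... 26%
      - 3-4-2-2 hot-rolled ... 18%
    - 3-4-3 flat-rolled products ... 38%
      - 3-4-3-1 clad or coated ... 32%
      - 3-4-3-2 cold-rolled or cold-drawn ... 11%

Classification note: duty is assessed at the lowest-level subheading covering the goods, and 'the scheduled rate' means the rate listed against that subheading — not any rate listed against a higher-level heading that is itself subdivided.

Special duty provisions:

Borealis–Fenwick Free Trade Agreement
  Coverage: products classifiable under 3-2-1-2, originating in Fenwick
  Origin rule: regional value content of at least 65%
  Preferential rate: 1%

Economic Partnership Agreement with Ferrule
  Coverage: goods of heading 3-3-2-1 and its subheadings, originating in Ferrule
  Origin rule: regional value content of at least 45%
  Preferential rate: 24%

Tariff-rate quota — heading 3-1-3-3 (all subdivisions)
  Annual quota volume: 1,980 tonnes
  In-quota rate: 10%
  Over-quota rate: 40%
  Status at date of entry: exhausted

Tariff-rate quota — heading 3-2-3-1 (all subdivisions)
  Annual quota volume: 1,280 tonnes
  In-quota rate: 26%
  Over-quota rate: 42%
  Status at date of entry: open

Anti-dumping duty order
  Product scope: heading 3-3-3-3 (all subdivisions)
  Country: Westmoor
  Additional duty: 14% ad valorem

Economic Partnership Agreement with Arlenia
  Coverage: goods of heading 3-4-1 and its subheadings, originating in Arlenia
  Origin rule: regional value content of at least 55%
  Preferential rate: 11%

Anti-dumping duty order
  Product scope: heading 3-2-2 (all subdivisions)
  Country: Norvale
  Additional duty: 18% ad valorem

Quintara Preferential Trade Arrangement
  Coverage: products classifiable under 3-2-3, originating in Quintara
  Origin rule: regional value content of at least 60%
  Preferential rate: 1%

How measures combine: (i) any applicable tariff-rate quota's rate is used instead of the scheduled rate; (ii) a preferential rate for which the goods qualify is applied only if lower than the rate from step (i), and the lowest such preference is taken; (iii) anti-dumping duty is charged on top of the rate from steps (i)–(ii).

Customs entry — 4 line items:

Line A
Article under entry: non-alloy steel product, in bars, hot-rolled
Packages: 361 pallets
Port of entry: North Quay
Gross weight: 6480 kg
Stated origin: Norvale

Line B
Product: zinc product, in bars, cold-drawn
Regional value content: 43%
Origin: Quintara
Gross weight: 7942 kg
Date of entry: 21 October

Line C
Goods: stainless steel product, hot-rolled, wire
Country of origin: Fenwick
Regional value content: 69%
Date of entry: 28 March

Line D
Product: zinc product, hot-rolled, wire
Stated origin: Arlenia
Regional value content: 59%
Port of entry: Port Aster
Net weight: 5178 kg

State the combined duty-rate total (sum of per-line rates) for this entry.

83%

Line A: non-alloy steel → 3-3; in bars → 3-3-1; hot-rolled → 3-3-1-1. Scheduled 27%. No special measure applies. → 27%.
Line B: zinc → 3-2; in bars → 3-2-3; cold-drawn → 3-2-3-3. Scheduled 17%. Quintara agreement on 3-2-3: RVC < 60%. → 17%.
Line C: stainless steel → 3-1; wire → 3-1-3; hot-rolled → 3-1-3-2. Scheduled 26%. Fenwick agreement on 3-2-1-2: 3-1-3-2 not covered. → 26%.
Line D: zinc → 3-2; wire → 3-2-2; hot-rolled → 3-2-2-1. Scheduled 13%. Arlenia agreement on 3-4-1: 3-2-2-1 not covered. → 13%.
Sum: 27% + 17% + 26% + 13% = 83%.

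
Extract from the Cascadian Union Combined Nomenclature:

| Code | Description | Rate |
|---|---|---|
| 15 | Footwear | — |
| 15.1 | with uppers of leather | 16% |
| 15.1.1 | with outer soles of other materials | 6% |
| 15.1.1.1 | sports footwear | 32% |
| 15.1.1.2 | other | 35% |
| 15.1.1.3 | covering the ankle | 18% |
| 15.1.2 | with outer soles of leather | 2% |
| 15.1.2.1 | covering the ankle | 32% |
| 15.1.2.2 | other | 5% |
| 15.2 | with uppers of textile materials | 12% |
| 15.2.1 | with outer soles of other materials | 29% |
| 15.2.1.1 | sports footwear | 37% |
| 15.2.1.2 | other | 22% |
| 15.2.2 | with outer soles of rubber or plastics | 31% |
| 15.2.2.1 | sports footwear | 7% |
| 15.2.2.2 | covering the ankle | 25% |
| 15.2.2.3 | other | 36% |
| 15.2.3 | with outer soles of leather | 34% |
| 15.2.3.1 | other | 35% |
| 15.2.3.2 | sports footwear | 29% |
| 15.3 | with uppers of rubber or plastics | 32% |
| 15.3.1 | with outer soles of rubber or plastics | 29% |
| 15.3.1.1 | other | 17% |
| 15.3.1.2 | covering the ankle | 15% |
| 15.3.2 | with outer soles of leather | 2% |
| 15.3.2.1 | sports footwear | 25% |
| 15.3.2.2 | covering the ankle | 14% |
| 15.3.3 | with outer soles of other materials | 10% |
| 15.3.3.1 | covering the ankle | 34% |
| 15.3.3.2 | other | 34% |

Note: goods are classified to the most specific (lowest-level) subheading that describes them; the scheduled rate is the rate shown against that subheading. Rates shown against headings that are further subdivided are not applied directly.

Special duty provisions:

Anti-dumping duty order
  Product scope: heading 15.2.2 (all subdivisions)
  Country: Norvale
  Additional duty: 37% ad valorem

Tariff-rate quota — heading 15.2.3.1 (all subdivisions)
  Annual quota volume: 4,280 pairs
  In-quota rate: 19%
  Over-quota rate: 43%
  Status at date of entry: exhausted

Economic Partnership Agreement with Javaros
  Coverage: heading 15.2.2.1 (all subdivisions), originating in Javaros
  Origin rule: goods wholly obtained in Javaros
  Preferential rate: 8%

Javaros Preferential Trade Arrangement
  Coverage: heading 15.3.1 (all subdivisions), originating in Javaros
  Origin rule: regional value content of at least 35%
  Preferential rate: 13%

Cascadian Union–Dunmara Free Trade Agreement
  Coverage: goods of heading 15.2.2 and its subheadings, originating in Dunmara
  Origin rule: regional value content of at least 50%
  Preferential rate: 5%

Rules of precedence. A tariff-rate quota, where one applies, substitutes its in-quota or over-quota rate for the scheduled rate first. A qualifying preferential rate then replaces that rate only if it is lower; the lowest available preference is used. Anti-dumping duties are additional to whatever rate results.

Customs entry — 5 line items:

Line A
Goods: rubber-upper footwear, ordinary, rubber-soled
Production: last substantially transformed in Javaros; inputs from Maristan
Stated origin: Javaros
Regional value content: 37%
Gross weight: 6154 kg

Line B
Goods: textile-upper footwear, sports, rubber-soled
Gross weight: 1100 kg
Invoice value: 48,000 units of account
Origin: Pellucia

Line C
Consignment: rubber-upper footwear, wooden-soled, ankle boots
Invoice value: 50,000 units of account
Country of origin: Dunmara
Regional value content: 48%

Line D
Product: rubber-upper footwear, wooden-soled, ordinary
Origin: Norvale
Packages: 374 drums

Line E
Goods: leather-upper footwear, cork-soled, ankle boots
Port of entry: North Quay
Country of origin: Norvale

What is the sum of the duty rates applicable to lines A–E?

106%

Line A: rubber-upper → 15.3; rubber-soled → 15.3.1; ordinary → 15.3.1.1. Scheduled 17%. Javaros agreement on 15.2.2.1: 15.3.1.1 not covered; Javaros agreement on 15.3.1: RVC ≥ 35% → 13% available; preferential 13%. → 13%.
Line B: textile-upper → 15.2; rubber-soled → 15.2.2; sports → 15.2.2.1. Scheduled 7%. No special measure applies. → 7%.
Line C: rubber-upper → 15.3; wooden-soled → 15.3.3; ankle boots → 15.3.3.1. Scheduled 34%. Dunmara agreement on 15.2.2: 15.3.3.1 not covered. → 34%.
Line D: rubber-upper → 15.3; wooden-soled → 15.3.3; ordinary → 15.3.3.2. Scheduled 34%. No special measure applies. → 34%.
Line E: leather-upper → 15.1; cork-soled → 15.1.1; ankle boots → 15.1.1.3. Scheduled 18%. No special measure applies. → 18%.
Sum: 13% + 7% + 34% + 34% + 18% = 106%.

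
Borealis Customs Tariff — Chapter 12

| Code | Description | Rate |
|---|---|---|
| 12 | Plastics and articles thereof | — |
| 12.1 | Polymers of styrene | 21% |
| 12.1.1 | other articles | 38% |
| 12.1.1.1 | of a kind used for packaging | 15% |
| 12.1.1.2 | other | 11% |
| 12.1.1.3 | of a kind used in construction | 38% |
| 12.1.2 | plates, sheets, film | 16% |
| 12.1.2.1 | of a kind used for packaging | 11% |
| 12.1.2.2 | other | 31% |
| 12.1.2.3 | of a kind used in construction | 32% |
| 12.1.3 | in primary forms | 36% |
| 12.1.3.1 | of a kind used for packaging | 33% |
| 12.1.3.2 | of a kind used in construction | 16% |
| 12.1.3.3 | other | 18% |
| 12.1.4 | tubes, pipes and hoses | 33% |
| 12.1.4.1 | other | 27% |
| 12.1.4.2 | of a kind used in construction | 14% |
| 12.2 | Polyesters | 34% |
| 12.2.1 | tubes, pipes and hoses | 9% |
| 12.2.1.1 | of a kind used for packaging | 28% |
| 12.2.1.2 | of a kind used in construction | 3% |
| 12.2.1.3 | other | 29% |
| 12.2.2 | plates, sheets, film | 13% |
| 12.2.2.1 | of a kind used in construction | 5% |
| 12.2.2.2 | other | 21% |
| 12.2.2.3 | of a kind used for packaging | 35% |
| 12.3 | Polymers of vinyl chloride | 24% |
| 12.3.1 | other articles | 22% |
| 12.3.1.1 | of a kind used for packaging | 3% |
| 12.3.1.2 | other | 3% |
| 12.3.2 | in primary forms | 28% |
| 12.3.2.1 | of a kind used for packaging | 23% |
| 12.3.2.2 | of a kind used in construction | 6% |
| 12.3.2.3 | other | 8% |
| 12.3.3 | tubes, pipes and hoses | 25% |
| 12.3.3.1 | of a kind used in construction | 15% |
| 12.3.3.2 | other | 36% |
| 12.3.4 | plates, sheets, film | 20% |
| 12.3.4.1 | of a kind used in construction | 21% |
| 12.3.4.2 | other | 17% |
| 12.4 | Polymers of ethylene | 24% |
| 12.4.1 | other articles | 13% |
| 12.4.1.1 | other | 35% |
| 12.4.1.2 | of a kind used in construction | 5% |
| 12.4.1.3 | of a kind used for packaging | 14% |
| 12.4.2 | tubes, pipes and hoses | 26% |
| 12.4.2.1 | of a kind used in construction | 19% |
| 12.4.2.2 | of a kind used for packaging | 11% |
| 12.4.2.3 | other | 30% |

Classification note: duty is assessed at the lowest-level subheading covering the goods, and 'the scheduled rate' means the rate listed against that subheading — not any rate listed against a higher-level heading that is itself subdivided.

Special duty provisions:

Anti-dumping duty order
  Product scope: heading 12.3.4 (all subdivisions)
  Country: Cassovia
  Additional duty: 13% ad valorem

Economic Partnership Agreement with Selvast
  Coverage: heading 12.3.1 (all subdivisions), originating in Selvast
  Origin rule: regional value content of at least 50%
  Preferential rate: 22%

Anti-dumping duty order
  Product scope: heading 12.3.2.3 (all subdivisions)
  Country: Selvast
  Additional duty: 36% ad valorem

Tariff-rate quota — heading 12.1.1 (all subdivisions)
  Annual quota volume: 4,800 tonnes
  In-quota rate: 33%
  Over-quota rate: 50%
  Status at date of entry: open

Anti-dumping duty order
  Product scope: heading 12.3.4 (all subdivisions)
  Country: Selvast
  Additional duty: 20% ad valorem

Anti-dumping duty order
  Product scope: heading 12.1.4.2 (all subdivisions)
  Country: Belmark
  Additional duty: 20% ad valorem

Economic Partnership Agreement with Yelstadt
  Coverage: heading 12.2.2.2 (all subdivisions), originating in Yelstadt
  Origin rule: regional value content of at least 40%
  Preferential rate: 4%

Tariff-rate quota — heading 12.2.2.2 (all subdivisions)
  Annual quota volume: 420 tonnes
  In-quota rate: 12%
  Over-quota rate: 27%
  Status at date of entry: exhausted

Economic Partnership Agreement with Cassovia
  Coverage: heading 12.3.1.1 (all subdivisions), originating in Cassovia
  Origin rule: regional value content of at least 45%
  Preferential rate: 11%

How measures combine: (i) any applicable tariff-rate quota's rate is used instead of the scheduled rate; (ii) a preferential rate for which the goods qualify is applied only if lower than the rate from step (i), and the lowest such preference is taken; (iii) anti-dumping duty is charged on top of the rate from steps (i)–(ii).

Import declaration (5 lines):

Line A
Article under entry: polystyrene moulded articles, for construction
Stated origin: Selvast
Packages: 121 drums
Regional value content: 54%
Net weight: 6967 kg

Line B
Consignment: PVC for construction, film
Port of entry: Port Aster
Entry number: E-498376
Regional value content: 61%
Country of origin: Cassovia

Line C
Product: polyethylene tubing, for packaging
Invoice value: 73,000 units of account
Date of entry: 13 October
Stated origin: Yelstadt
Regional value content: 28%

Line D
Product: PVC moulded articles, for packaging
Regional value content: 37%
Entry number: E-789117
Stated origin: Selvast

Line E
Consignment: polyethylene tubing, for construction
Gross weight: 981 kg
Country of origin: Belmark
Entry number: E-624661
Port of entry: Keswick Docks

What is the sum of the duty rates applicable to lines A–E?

Line A: polystyrene → 12.1; moulded articles → 12.1.1; for construction → 12.1.1.3. Scheduled 38%. quota on 12.1.1 open → in-quota 33%; Selvast agreement on 12.3.1: 12.1.1.3 not covered. → 33%.
Line B: PVC → 12.3; film → 12.3.4; for construction → 12.3.4.1. Scheduled 21%. Cassovia agreement on 12.3.1.1: 12.3.4.1 not covered; anti-dumping (Cassovia, 12.3.4): +13%; total 21% + 13% = 34%. → 34%.
Line C: polyethylene → 12.4; tubing → 12.4.2; for packaging → 12.4.2.2. Scheduled 11%. Yelstadt agreement on 12.2.2.2: 12.4.2.2 not covered. → 11%.
Line D: PVC → 12.3; moulded articles → 12.3.1; for packaging → 12.3.1.1. Scheduled 3%. Selvast agreement on 12.3.1: RVC < 50%. → 3%.
Line E: polyethylene → 12.4; tubing → 12.4.2; for construction → 12.4.2.1. Scheduled 19%. No special measure applies. → 19%.
Sum: 33% + 34% + 11% + 3% + 19% = 100%.

100%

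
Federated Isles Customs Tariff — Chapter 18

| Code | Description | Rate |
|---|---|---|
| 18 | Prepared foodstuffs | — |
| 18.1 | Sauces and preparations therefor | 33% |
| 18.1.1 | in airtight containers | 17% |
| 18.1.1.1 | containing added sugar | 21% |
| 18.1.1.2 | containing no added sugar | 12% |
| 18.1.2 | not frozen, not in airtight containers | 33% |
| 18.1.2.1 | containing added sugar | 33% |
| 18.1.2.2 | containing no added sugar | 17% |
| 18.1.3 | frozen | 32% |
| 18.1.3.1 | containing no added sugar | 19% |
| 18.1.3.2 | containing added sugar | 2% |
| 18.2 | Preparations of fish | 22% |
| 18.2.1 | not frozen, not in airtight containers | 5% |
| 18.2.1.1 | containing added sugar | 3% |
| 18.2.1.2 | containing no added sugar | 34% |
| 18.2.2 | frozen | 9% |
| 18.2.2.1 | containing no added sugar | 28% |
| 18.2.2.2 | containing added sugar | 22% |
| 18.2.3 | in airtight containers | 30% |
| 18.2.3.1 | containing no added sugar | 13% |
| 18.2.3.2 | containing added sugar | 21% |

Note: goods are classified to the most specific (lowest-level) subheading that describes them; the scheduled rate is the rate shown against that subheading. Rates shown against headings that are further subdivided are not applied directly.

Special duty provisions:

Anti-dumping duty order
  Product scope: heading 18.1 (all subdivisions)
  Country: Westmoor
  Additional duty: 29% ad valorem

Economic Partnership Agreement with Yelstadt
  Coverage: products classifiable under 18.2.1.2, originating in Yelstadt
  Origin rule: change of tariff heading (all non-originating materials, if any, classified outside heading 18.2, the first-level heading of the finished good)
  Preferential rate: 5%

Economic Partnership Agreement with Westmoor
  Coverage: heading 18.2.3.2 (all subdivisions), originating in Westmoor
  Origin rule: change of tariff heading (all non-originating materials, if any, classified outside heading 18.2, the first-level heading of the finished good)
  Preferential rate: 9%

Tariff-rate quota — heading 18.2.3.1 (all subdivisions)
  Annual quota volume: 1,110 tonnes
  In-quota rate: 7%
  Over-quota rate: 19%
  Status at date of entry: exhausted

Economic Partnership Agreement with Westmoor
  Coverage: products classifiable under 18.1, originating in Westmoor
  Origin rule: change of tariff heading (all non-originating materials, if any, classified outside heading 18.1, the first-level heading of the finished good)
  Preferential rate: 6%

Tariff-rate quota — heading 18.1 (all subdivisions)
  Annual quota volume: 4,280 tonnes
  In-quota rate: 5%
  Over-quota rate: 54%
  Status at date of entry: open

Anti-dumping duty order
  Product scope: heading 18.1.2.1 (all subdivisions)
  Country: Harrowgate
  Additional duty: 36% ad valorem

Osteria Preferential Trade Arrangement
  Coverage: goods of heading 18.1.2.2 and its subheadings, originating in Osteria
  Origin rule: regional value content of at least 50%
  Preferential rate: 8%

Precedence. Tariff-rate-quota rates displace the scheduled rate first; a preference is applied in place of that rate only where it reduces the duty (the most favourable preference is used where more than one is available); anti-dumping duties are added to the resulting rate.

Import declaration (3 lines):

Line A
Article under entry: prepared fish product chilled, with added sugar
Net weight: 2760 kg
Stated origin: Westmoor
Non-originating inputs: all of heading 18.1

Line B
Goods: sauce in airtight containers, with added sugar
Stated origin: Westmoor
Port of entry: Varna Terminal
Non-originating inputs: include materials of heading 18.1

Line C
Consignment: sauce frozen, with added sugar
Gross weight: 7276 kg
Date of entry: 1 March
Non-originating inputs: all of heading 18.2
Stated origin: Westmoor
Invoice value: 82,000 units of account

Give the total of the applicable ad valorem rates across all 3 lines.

71%

Line A: prepared fish product → 18.2; chilled → 18.2.1; with added sugar → 18.2.1.1. Scheduled 3%. Westmoor agreement on 18.2.3.2: 18.2.1.1 not covered; Westmoor agreement on 18.1: 18.2.1.1 not covered. → 3%.
Line B: sauce → 18.1; in airtight containers → 18.1.1; with added sugar → 18.1.1.1. Scheduled 21%. quota on 18.1 open → in-quota 5%; Westmoor agreement on 18.2.3.2: 18.1.1.1 not covered; Westmoor agreement on 18.1: CTH not met; anti-dumping (Westmoor, 18.1): +29%; total 5% + 29% = 34%. → 34%.
Line C: sauce → 18.1; frozen → 18.1.3; with added sugar → 18.1.3.2. Scheduled 2%. quota on 18.1 open → in-quota 5%; Westmoor agreement on 18.2.3.2: 18.1.3.2 not covered; Westmoor agreement on 18.1: CTH met → 6% available; preference 6% not lower than 5% → no reduction; anti-dumping (Westmoor, 18.1): +29%; total 5% + 29% = 34%. → 34%.
Sum: 3% + 34% + 34% = 71%.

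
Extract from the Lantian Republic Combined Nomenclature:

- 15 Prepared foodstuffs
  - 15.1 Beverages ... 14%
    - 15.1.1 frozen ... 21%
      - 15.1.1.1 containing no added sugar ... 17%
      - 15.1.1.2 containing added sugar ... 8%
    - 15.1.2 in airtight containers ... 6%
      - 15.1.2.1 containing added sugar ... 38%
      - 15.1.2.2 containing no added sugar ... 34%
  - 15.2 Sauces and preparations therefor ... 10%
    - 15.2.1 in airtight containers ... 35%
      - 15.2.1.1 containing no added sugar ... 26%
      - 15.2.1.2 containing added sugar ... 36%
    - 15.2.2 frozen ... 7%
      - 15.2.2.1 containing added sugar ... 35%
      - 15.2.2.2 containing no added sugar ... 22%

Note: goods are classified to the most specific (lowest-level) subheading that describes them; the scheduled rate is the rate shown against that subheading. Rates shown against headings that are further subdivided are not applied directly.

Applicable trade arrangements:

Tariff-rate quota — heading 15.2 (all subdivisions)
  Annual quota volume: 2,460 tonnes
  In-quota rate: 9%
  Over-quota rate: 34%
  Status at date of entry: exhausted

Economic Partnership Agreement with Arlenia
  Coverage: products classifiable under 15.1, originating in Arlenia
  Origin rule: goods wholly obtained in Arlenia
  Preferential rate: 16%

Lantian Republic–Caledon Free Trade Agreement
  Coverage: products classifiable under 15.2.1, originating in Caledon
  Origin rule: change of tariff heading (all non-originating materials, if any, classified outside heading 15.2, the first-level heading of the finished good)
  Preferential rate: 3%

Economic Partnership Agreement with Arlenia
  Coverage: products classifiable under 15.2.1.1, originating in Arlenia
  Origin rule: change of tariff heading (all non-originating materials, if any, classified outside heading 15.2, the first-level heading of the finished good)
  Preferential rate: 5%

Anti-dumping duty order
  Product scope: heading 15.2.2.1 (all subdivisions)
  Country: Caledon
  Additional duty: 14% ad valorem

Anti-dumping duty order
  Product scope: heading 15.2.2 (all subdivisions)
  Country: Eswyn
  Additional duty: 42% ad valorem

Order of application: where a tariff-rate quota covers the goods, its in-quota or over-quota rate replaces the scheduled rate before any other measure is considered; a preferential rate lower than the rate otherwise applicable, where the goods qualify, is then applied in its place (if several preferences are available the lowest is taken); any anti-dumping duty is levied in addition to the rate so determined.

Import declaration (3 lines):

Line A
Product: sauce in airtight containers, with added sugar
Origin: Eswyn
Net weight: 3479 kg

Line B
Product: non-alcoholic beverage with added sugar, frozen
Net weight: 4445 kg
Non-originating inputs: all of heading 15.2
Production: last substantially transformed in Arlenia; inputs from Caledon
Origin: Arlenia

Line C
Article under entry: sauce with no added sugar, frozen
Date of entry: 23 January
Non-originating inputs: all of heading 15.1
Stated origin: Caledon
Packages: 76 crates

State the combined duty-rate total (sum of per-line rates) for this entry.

Line A: sauce → 15.2; in airtight containers → 15.2.1; with added sugar → 15.2.1.2. Scheduled 36%. quota on 15.2 exhausted → over-quota 34%. → 34%.
Line B: non-alcoholic beverage → 15.1; frozen → 15.1.1; with added sugar → 15.1.1.2. Scheduled 8%. Arlenia agreement on 15.1: not wholly obtained; Arlenia agreement on 15.2.1.1: 15.1.1.2 not covered. → 8%.
Line C: sauce → 15.2; frozen → 15.2.2; with no added sugar → 15.2.2.2. Scheduled 22%. quota on 15.2 exhausted → over-quota 34%; Caledon agreement on 15.2.1: 15.2.2.2 not covered. → 34%.
Sum: 34% + 8% + 34% = 76%.

76%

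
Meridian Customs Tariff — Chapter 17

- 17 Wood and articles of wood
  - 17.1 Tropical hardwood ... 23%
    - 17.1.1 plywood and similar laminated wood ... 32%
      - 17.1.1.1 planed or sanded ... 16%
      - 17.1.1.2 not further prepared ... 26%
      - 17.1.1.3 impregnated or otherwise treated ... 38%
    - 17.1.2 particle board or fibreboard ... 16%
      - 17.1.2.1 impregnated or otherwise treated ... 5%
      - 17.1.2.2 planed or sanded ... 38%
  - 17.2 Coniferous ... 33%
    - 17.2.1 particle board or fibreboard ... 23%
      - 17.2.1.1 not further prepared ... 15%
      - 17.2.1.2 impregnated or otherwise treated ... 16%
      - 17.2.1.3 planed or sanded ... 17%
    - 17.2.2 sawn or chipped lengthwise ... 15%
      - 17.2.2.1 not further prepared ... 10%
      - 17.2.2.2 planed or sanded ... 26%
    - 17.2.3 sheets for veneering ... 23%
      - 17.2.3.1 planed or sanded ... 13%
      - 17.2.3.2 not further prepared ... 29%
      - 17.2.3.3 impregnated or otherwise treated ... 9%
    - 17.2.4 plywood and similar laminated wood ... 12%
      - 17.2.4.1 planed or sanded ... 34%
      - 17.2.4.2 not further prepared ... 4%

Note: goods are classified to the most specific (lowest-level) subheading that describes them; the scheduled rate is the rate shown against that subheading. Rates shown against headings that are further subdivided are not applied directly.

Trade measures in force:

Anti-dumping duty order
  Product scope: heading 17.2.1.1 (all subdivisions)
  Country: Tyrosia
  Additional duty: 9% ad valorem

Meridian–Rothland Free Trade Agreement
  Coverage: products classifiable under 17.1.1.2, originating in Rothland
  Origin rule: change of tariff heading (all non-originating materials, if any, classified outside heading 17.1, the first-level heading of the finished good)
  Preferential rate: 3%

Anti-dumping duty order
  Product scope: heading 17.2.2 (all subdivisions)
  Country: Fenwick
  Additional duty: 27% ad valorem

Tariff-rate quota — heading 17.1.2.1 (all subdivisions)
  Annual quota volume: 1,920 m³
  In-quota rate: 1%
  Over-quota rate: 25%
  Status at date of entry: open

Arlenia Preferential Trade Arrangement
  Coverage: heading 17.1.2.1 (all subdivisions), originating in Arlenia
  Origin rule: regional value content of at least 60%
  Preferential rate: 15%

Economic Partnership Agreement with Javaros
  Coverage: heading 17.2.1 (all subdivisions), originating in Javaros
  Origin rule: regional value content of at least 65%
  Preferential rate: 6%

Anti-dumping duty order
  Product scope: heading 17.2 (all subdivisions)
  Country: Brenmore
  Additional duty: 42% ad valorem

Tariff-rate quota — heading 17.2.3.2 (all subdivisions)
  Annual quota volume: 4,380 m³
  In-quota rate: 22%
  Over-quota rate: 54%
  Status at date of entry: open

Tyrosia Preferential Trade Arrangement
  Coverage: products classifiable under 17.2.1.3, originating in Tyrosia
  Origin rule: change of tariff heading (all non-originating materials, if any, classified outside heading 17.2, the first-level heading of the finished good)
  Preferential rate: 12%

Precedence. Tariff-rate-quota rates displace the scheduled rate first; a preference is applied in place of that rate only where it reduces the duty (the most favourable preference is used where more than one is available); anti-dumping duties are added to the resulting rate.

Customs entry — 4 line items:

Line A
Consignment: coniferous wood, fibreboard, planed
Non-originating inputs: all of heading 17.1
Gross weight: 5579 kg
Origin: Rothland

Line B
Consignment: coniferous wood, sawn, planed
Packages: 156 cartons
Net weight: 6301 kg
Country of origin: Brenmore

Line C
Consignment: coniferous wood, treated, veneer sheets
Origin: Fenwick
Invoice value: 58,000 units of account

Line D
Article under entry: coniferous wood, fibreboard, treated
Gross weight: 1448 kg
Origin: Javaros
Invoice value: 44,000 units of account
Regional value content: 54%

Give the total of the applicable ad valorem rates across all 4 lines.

Line A: coniferous → 17.2; fibreboard → 17.2.1; planed → 17.2.1.3. Scheduled 17%. Rothland agreement on 17.1.1.2: 17.2.1.3 not covered. → 17%.
Line B: coniferous → 17.2; sawn → 17.2.2; planed → 17.2.2.2. Scheduled 26%. anti-dumping (Brenmore, 17.2): +42%; total 26% + 42% = 68%. → 68%.
Line C: coniferous → 17.2; veneer sheets → 17.2.3; treated → 17.2.3.3. Scheduled 9%. No special measure applies. → 9%.
Line D: coniferous → 17.2; fibreboard → 17.2.1; treated → 17.2.1.2. Scheduled 16%. Javaros agreement on 17.2.1: RVC < 65%. → 16%.
Sum: 17% + 68% + 9% + 16% = 110%.

110%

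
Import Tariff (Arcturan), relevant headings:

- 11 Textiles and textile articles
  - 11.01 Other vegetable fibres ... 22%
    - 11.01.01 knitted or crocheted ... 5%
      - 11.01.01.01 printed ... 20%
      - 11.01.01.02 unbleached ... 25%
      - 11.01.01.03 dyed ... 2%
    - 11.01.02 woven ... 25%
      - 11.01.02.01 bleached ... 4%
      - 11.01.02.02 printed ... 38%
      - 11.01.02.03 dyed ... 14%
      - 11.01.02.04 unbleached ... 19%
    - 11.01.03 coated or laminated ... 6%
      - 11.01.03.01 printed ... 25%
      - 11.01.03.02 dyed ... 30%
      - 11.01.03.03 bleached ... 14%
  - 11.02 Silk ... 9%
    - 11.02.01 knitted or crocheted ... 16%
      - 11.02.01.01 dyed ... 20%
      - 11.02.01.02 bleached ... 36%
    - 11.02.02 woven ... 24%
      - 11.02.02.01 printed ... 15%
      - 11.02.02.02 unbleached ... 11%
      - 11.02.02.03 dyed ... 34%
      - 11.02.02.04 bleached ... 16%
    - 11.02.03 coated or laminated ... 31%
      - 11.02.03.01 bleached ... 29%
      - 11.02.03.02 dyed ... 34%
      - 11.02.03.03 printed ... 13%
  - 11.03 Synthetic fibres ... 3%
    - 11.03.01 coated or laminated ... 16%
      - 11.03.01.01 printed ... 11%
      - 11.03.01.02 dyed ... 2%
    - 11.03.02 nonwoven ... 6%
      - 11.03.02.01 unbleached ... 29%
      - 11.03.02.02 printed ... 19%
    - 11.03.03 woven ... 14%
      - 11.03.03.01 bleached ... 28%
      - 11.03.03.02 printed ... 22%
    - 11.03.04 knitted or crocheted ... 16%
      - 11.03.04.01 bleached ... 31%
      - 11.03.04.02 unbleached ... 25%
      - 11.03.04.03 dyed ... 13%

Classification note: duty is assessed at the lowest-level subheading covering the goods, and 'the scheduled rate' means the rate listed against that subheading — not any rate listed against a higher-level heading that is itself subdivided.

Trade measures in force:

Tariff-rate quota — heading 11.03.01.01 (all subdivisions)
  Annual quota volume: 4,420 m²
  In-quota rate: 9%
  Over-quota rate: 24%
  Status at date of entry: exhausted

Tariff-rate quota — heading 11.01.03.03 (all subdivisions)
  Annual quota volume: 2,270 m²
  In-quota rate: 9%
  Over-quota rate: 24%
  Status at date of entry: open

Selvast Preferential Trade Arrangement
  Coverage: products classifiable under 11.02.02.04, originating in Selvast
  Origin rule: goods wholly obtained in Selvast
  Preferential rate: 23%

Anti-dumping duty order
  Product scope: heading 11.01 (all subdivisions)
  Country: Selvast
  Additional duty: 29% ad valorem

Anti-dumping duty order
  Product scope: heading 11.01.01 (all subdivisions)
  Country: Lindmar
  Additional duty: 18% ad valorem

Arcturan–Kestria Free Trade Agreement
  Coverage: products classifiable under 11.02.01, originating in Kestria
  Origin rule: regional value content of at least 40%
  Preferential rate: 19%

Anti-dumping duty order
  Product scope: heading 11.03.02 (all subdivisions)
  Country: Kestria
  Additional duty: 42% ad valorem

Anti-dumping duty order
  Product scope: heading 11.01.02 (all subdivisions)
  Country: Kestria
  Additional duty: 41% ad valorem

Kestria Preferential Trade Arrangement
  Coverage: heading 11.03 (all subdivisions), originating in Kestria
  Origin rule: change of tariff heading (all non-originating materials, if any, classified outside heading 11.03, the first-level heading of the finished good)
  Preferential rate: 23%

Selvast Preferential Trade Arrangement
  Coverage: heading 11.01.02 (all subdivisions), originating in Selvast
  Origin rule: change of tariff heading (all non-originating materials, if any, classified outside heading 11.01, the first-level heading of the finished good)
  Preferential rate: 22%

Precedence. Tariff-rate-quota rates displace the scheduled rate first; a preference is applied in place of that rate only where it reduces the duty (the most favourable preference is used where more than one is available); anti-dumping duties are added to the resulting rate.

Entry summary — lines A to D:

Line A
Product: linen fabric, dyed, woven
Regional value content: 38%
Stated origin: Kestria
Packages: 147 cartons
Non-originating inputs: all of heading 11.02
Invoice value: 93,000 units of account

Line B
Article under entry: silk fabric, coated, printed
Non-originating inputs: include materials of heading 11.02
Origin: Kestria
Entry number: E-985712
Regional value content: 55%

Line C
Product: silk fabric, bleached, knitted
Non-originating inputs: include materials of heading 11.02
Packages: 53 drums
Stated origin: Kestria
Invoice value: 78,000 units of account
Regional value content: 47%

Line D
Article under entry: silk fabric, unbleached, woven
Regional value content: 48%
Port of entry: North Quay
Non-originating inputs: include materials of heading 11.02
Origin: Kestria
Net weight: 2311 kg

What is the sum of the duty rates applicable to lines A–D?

Line A: linen → 11.01; woven → 11.01.02; dyed → 11.01.02.03. Scheduled 14%. Kestria agreement on 11.02.01: 11.01.02.03 not covered; Kestria agreement on 11.03: 11.01.02.03 not covered; anti-dumping (Kestria, 11.01.02): +41%; total 14% + 41% = 55%. → 55%.
Line B: silk → 11.02; coated → 11.02.03; printed → 11.02.03.03. Scheduled 13%. Kestria agreement on 11.02.01: 11.02.03.03 not covered; Kestria agreement on 11.03: 11.02.03.03 not covered. → 13%.
Line C: silk → 11.02; knitted → 11.02.01; bleached → 11.02.01.02. Scheduled 36%. Kestria agreement on 11.02.01: RVC ≥ 40% → 19% available; Kestria agreement on 11.03: 11.02.01.02 not covered; preferential 19%. → 19%.
Line D: silk → 11.02; woven → 11.02.02; unbleached → 11.02.02.02. Scheduled 11%. Kestria agreement on 11.02.01: 11.02.02.02 not covered; Kestria agreement on 11.03: 11.02.02.02 not covered. → 11%.
Sum: 55% + 13% + 19% + 11% = 98%.

98%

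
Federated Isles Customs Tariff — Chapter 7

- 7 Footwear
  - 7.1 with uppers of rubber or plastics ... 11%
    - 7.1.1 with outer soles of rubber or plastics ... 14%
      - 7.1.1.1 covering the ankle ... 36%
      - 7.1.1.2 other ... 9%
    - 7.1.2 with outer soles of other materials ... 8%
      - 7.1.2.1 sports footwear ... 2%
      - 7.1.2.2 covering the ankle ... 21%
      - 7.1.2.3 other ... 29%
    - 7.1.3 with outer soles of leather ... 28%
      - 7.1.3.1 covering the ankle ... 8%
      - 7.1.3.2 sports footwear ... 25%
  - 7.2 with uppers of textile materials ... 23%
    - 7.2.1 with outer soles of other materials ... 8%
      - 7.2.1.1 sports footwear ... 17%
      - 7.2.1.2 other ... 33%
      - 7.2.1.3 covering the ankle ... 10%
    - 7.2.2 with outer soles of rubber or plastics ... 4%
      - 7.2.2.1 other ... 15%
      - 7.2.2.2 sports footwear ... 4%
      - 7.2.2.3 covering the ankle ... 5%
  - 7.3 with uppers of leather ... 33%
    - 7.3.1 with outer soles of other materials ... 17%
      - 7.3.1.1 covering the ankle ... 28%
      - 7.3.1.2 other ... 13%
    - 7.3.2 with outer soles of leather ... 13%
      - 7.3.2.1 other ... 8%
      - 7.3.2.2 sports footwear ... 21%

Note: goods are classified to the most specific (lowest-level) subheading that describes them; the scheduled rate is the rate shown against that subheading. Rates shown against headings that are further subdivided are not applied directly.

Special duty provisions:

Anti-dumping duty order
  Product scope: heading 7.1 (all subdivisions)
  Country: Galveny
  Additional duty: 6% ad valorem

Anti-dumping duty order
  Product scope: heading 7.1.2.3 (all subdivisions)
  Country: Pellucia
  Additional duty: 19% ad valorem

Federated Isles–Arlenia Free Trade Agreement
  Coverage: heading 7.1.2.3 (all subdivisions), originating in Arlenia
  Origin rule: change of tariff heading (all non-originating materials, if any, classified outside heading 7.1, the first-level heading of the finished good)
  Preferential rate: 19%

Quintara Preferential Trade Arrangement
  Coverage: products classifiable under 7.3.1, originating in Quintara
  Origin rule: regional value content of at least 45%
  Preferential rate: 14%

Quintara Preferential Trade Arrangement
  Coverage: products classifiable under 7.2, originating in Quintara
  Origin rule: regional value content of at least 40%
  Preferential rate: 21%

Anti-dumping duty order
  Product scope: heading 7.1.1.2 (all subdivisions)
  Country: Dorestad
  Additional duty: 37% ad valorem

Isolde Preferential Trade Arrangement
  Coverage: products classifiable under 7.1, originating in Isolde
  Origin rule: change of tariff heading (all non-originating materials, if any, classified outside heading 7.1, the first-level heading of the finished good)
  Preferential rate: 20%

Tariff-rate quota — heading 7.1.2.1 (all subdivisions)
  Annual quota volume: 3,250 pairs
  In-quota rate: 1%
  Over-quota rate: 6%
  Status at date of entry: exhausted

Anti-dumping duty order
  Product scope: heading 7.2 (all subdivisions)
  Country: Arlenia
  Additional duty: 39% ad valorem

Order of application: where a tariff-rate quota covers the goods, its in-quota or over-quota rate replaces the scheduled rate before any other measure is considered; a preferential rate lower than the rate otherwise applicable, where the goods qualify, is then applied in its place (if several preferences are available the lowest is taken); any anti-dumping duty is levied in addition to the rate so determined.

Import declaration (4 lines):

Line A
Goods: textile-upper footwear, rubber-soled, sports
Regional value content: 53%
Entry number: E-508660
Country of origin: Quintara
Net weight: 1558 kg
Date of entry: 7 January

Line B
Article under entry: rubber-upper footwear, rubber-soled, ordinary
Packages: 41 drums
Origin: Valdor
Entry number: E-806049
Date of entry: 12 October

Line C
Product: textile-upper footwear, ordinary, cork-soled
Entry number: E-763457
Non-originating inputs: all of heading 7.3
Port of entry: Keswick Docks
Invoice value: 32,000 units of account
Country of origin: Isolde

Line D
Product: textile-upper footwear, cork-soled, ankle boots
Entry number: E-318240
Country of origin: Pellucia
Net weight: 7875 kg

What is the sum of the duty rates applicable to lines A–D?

Line A: textile-upper → 7.2; rubber-soled → 7.2.2; sports → 7.2.2.2. Scheduled 4%. Quintara agreement on 7.3.1: 7.2.2.2 not covered; Quintara agreement on 7.2: RVC ≥ 40% → 21% available; preference 21% not lower than 4% → no reduction. → 4%.
Line B: rubber-upper → 7.1; rubber-soled → 7.1.1; ordinary → 7.1.1.2. Scheduled 9%. No special measure applies. → 9%.
Line C: textile-upper → 7.2; cork-soled → 7.2.1; ordinary → 7.2.1.2. Scheduled 33%. Isolde agreement on 7.1: 7.2.1.2 not covered. → 33%.
Line D: textile-upper → 7.2; cork-soled → 7.2.1; ankle boots → 7.2.1.3. Scheduled 10%. No special measure applies. → 10%.
Sum: 4% + 9% + 33% + 10% = 56%.

56%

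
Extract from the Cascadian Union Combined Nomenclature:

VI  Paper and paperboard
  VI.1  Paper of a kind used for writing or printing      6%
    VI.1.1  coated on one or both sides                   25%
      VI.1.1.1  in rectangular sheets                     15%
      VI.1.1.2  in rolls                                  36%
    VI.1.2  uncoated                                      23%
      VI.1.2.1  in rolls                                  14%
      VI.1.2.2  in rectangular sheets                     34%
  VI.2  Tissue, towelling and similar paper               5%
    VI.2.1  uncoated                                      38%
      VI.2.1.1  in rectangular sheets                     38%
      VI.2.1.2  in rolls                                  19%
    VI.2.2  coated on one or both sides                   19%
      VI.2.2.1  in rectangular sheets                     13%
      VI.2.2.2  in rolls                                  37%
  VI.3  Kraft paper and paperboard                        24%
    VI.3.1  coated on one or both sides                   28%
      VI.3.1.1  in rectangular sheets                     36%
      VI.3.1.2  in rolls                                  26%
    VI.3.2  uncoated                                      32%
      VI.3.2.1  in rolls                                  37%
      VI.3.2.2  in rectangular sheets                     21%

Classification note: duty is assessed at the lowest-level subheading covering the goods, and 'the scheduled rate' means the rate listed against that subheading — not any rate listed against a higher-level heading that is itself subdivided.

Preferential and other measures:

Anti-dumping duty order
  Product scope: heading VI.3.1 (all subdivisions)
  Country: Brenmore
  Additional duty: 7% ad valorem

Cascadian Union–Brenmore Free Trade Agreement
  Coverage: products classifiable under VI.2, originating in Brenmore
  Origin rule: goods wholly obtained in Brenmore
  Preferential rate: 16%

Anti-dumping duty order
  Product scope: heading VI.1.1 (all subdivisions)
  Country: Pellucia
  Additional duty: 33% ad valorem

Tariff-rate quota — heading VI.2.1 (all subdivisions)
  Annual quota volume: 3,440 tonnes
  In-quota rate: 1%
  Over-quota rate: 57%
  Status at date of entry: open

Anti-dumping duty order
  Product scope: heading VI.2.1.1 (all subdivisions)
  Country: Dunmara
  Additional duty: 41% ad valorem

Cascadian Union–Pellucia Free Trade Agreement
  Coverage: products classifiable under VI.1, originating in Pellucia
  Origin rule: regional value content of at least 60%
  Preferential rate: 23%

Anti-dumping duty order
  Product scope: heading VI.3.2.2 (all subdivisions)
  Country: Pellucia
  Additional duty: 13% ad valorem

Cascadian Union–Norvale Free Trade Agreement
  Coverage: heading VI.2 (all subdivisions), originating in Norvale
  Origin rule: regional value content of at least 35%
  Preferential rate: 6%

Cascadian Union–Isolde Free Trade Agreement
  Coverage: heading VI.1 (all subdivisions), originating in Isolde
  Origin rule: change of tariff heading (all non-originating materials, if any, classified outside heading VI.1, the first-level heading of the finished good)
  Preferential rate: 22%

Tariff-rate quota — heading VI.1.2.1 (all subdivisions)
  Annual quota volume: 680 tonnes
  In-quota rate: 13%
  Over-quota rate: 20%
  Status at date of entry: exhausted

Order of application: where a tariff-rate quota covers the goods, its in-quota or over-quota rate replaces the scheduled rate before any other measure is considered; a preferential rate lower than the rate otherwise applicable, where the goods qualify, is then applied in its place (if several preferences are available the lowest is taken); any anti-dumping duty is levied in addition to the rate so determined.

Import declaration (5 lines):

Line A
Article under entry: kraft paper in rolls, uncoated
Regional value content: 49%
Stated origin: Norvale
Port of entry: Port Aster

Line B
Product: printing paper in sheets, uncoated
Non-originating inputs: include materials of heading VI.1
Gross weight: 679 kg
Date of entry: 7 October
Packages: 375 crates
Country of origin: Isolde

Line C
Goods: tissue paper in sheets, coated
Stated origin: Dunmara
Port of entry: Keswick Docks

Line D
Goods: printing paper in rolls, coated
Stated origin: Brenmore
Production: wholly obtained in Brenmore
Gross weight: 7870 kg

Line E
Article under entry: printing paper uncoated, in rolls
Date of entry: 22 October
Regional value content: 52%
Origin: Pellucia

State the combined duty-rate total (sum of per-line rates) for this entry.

Line A: kraft paper → VI.3; uncoated → VI.3.2; in rolls → VI.3.2.1. Scheduled 37%. Norvale agreement on VI.2: VI.3.2.1 not covered. → 37%.
Line B: printing paper → VI.1; uncoated → VI.1.2; in sheets → VI.1.2.2. Scheduled 34%. Isolde agreement on VI.1: CTH not met. → 34%.
Line C: tissue paper → VI.2; coated → VI.2.2; in sheets → VI.2.2.1. Scheduled 13%. No special measure applies. → 13%.
Line D: printing paper → VI.1; coated → VI.1.1; in rolls → VI.1.1.2. Scheduled 36%. Brenmore agreement on VI.2: VI.1.1.2 not covered. → 36%.
Line E: printing paper → VI.1; uncoated → VI.1.2; in rolls → VI.1.2.1. Scheduled 14%. quota on VI.1.2.1 exhausted → over-quota 20%; Pellucia agreement on VI.1: RVC < 60%. → 20%.
Sum: 37% + 34% + 13% + 36% + 20% = 140%.

140%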